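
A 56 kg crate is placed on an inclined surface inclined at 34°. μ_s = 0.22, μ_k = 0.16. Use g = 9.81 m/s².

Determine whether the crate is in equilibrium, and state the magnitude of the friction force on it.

N = m g cos θ = 455 N.
Down-slope weight component: m g sin θ = 307 N.
μ_s N = 100 N.
307 > 100 N, so it slides; kinetic friction f = μ_k N = 0.16×455 = 72.9 N.

f ≈ 72.9 N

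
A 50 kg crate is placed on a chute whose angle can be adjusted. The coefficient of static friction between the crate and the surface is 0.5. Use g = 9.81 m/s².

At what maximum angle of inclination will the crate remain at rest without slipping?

At the slip threshold, m g sin θ = μ_s · m g cos θ, so tan θ = μ_s.
θ_max = arctan(0.5) = 26.6°.

θ_max ≈ 26.6°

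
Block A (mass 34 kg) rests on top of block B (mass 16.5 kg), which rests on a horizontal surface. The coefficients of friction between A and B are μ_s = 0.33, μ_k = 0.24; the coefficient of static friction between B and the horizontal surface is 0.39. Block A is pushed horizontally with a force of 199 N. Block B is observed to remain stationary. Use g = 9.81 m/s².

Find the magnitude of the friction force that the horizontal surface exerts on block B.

f ≈ 80 N

Normal force at the A–B interface: N₁ = m_A g = 333.5 N.
So the A–B interface can sustain at most μ_s N₁ = 110.1 N of static friction.
Since P = 199 N > 110.1 N, A slides on B; the A–B friction is kinetic: f₁ = μ_k N₁ = 0.24×333.5 = 80 N.
By Newton's third law B feels 80 N forward from A. With B stationary, the floor's static friction on B balances it: f₂ = 80 N (well within μ_s(m_A+m_B)g = 193.2 N).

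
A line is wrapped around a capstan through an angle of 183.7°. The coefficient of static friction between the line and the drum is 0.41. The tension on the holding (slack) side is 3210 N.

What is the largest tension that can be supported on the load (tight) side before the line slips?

T_max ≈ 12000 N

At impending slip the capstan equation gives T₂/T₁ = e^{μβ} with β in radians.
β = 183.7° × π/180 = 3.206 rad.
e^{μβ} = e^{0.41×3.206} = 3.723.
T₂ = T₁ · e^{μβ} = 3210 × 3.723 = 12000 N.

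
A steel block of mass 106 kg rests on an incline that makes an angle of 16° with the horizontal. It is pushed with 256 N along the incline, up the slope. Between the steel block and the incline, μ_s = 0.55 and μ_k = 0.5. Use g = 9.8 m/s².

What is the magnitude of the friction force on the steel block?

f ≈ 30.3 N (up the incline)

The normal reaction is N = m g cos θ = 998.6 N.
Parallel to the incline, ΣF = 0 gives f = m g sin θ − P = 286.3 − 256 = 30.33 N (up-slope positive).
Maximum static friction available: μ_s N = 0.55 × 998.6 = 549.2 N.
Since |30.33| ≤ 549.2 N, static friction is sufficient; f equals the required value, not μ_s N.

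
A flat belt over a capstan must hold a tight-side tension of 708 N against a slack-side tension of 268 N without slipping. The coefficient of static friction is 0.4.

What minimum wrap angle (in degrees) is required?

β_min ≈ 139°

T₂/T₁ = e^{μβ} → β = ln(T₂/T₁)/μ.
β = ln(708/268)/0.4 = 0.9715/0.4 = 2.429 rad.
In degrees: β = 2.429 × 180/π = 139°.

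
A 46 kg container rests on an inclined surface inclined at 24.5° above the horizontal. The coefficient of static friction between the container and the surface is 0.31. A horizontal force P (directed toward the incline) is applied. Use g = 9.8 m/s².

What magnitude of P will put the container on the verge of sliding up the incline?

At impending motion up the slope, friction acts down-slope at its limit: f = μ_s N.
Perpendicular to the incline: N = m g cos θ + P sin θ.
Along the incline: P cos θ = m g sin θ + μ_s N = m g sin θ + μ_s (m g cos θ + P sin θ).
Solving, P (cos θ − μ_s sin θ) = m g (sin θ + μ_s cos θ), so P = 46×9.8×(sin 24.5° + 0.31 cos 24.5°)/(cos 24.5° − 0.31 sin 24.5°) = 451×0.6968/0.7814 = 402 N.

P ≈ 402 N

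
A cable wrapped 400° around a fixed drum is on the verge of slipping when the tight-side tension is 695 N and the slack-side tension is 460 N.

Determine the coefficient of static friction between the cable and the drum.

μ ≈ 0.0591

T₂/T₁ = e^{μβ} → μ = ln(T₂/T₁)/β.
β = 400° = 6.981 rad.
μ = ln(695/460)/6.981 = ln(1.511)/6.981 = 0.0591.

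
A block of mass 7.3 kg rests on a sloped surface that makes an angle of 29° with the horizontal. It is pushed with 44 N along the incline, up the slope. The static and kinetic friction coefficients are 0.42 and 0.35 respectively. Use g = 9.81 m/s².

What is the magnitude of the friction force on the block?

f ≈ 9.28 N (down the incline)

The normal reaction is N = m g cos θ = 62.63 N.
For equilibrium along the incline the friction force must supply f = m g sin θ − P = 34.72 − 44 = -9.281 N (positive meaning up-slope).
The static-friction ceiling is μ_s N = 0.42 × 62.63 = 26.31 N.
Since |-9.281| ≤ 26.31 N, no slip — friction simply equals what equilibrium demands.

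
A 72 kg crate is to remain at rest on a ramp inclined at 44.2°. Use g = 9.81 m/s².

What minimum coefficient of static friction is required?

μ_s,min ≈ 0.972

At the slip threshold m g sin θ = μ_s m g cos θ, so μ_s,min = tan θ.
μ_s,min = tan 44.2° = 0.972.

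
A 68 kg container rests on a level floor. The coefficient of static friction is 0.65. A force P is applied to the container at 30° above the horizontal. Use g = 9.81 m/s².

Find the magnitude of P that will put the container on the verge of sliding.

P ≈ 364 N

N = m g − P sin α (the pull lifts the container).
At impending slip, P cos α = μ_s N = μ_s (m g − P sin α).
Solving: P (cos α + μ_s sin α) = μ_s m g → P = 0.65×667/(cos 30° + 0.65 sin 30°) = 434/1.191 = 364 N.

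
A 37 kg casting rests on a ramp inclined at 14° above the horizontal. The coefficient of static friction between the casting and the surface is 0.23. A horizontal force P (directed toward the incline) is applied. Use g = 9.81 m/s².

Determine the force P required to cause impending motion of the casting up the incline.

P ≈ 185 N

At impending motion up the slope, friction acts down-slope at its limit: f = μ_s N.
Perpendicular to the incline: N = m g cos θ + P sin θ.
Along the incline: P cos θ = m g sin θ + μ_s N = m g sin θ + μ_s (m g cos θ + P sin θ).
Solving, P (cos θ − μ_s sin θ) = m g (sin θ + μ_s cos θ), so P = 37×9.81×(sin 14° + 0.23 cos 14°)/(cos 14° − 0.23 sin 14°) = 363×0.4651/0.9147 = 185 N.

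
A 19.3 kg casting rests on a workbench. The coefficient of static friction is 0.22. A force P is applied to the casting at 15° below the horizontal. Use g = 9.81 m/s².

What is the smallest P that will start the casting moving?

N = m g + P sin α (the push presses the casting into the workbench).
At impending slip, P cos α = μ_s N = μ_s (m g + P sin α).
Solving: P (cos α − μ_s sin α) = μ_s m g → P = 0.22×189/(cos 15° − 0.22 sin 15°) = 41.7/0.909 = 45.8 N.

P ≈ 45.8 N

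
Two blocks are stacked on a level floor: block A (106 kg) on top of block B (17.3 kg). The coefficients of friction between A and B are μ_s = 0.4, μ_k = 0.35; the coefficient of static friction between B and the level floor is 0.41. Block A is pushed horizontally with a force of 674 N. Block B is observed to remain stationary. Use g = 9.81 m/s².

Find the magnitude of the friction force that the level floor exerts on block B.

Between the blocks, N₁ = m_A g = 1040 N.
Maximum static friction on A from B: μ_s N₁ = 0.4×1040 = 415.9 N.
Since P = 674 N > 415.9 N, A slides on B; the A–B friction is kinetic: f₁ = μ_k N₁ = 0.35×1040 = 364 N.
B experiences an equal 364 N forward from A (third law). B is in equilibrium, so the floor supplies f₂ = 364 N of static friction (limit μ_s(m_A+m_B)g = 495.9 N, not exceeded).

f ≈ 364 N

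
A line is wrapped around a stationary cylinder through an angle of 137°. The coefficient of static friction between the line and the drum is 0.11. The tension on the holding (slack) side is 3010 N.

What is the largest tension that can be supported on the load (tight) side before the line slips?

T_max ≈ 3920 N

At impending slip the capstan equation gives T₂/T₁ = e^{μβ} with β in radians.
β = 137° × π/180 = 2.391 rad.
e^{μβ} = e^{0.11×2.391} = 1.301.
T₂ = T₁ · e^{μβ} = 3010 × 1.301 = 3920 N.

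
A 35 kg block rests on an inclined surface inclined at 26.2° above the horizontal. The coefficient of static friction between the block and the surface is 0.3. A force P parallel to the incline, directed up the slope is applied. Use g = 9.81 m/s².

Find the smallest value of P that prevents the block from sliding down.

P_min ≈ 59.2 N

The block tends to slide down (tan θ > μ_s), so at the point of impending slip friction acts up-slope at its limit: f = μ_s N.
P is parallel to the surface, so N = m g cos θ = 308 N.
Along the incline: P + μ_s N = m g sin θ, so P = 152 − 0.3×308 = 59.2 N.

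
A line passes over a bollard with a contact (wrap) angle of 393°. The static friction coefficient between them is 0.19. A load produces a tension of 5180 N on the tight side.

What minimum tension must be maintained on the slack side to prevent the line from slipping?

Capstan equation at impending slip: T_tight/T_slack = e^{μβ}.
β = 393° = 6.859 rad; e^{μβ} = e^{0.19×6.859} = 3.681.
T_slack = T_tight / e^{μβ} = 5180 / 3.681 = 1410 N.

T_min ≈ 1410 N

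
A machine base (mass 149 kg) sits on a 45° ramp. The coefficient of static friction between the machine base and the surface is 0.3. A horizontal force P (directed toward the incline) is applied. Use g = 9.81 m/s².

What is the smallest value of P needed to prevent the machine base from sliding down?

The machine base tends to slide down (tan θ > μ_s), so at the point of impending slip friction acts up-slope at its limit: f = μ_s N.
Perpendicular to the incline: N = m g cos θ + P sin θ.
Along the incline: P cos θ + μ_s N = m g sin θ, i.e. P cos θ + μ_s (m g cos θ + P sin θ) = m g sin θ.
Solving, P (cos θ + μ_s sin θ) = m g (sin θ − μ_s cos θ), so P = 1460×0.495/0.9192 = 787 N.

P_min ≈ 787 N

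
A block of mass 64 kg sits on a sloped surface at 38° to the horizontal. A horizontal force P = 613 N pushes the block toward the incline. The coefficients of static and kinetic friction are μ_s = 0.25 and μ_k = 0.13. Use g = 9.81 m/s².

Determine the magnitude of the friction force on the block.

f ≈ 96.5 N (down the incline)

Resolve perpendicular to the incline: N = m g cos θ + P sin θ = 64×9.81×cos 38° + 613×sin 38° = 872.1 N.
Parallel to the incline: P cos θ − m g sin θ = 483.1 − 386.5 = 96.51 N; the friction needed to balance this is 96.51 N acting down the slope.
The limit of static friction is μ_s N = 218 N.
Since 96.51 N is within the 218 N limit, the block stays put and friction is exactly 96.5 N.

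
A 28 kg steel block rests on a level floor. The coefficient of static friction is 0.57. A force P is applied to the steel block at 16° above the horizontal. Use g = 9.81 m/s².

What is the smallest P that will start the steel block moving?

N = m g − P sin α (the pull lifts the steel block).
At impending slip, P cos α = μ_s N = μ_s (m g − P sin α).
Solving: P (cos α + μ_s sin α) = μ_s m g → P = 0.57×275/(cos 16° + 0.57 sin 16°) = 157/1.118 = 140 N.

P ≈ 140 N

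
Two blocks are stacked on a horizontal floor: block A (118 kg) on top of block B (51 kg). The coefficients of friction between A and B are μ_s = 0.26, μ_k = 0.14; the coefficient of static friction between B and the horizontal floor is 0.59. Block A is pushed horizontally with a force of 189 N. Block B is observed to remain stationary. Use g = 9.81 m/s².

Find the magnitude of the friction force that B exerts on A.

The normal force B exerts on A is simply A's weight, N₁ = 1158 N.
Maximum static friction on A from B: μ_s N₁ = 0.26×1158 = 301 N.
P = 189 N is within that limit, so A and B move together (both at rest); the A–B friction is simply f₁ = P = 189 N.
B experiences an equal 189 N forward from A (third law). B is in equilibrium, so the floor supplies f₂ = 189 N of static friction (limit μ_s(m_A+m_B)g = 978.2 N, not exceeded).

f ≈ 189 N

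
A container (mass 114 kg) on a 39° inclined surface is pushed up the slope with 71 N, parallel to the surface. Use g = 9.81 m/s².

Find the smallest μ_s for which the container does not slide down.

μ_s,min ≈ 0.728

N = m g cos θ = 869.1 N.
Friction must make up the shortfall along the incline: f = m g sin θ − P = 703.8 − 71 = 632.8 N.
At the threshold f = μ_s N, so μ_s,min = 632.8/869.1 = 0.728.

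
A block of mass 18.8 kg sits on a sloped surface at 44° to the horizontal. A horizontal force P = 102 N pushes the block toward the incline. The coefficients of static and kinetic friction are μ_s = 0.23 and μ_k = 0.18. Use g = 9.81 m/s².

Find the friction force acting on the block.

f ≈ 36.6 N (up the incline)

Resolve perpendicular to the incline: N = m g cos θ + P sin θ = 18.8×9.81×cos 44° + 102×sin 44° = 203.5 N.
Along the incline, the net driving force (taking up-slope positive) is P cos θ − m g sin θ = 73.37 − 128.1 = -54.74 N, so equilibrium requires friction f = 54.74 N (up-slope).
The limit of static friction is μ_s N = 46.81 N.
|f_req| = 54.74 > 46.81 N → the block slides down the incline; f = μ_k N = 0.18 × 203.5 = 36.6 N.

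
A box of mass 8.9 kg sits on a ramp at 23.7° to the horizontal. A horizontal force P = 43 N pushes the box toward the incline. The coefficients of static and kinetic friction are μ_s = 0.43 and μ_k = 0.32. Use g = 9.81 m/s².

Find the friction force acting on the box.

f ≈ 4.28 N (down the incline)

Resolve perpendicular to the incline: N = m g cos θ + P sin θ = 8.9×9.81×cos 23.7° + 43×sin 23.7° = 97.23 N.
Parallel to the incline: P cos θ − m g sin θ = 39.37 − 35.09 = 4.28 N; the friction needed to balance this is 4.28 N acting down the slope.
Maximum static friction: μ_s N = 0.43 × 97.23 = 41.81 N.
Since 4.28 N is within the 41.81 N limit, the box stays put and friction is exactly 4.28 N.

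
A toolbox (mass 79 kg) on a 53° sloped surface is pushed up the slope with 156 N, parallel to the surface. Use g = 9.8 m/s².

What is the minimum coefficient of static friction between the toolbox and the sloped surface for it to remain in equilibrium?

μ_s,min ≈ 0.992

N = m g cos θ = 465.9 N.
Friction must make up the shortfall along the incline: f = m g sin θ − P = 618.3 − 156 = 462.3 N.
At the threshold f = μ_s N, so μ_s,min = 462.3/465.9 = 0.992.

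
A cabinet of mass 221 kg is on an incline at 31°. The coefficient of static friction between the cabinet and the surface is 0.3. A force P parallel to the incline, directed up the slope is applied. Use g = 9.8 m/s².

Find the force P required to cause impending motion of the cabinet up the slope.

P ≈ 1670 N

At impending motion up the slope, friction acts down-slope at its limit: f = μ_s N.
P is parallel to the surface, so N = m g cos θ = 1860 N.
Along the incline: P = m g sin θ + μ_s N = 1120 + 0.3×1860 = 1670 N.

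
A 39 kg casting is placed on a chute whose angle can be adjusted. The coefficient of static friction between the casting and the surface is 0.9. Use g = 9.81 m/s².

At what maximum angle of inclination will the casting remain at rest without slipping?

At the slip threshold, m g sin θ = μ_s · m g cos θ, so tan θ = μ_s.
θ_max = arctan(0.9) = 42°.

θ_max ≈ 42°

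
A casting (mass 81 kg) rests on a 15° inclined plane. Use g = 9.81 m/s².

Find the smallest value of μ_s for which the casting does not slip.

μ_s,min ≈ 0.268

At the slip threshold m g sin θ = μ_s m g cos θ, so μ_s,min = tan θ.
μ_s,min = tan 15° = 0.268.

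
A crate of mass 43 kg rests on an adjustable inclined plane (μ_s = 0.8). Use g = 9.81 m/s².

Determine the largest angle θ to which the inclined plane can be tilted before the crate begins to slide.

θ_max ≈ 38.7°

At the slip threshold, m g sin θ = μ_s · m g cos θ, so tan θ = μ_s.
θ_max = arctan(0.8) = 38.7°.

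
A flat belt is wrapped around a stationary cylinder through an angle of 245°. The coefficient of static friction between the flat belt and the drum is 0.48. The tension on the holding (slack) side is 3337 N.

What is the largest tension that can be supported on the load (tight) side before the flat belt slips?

T_max ≈ 26000 N

At impending slip the capstan equation gives T₂/T₁ = e^{μβ} with β in radians.
β = 245° × π/180 = 4.276 rad.
e^{μβ} = e^{0.48×4.276} = 7.787.
T₂ = T₁ · e^{μβ} = 3337 × 7.787 = 26000 N.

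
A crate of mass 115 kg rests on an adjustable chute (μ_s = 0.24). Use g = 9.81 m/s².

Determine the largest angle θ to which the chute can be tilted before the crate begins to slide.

θ_max ≈ 13.5°

At the slip threshold, m g sin θ = μ_s · m g cos θ, so tan θ = μ_s.
θ_max = arctan(0.24) = 13.5°.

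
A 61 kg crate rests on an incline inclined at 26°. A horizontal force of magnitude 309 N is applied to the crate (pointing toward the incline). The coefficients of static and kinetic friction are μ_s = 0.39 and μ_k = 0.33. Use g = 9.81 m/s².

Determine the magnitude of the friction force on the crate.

f ≈ 15.4 N (down the incline)

Normal direction: N = m g cos θ + P sin θ = 673.3 N.
Along the incline, the net driving force (taking up-slope positive) is P cos θ − m g sin θ = 277.7 − 262.3 = 15.4 N, so equilibrium requires friction f = -15.4 N (down-slope).
Maximum static friction: μ_s N = 0.39 × 673.3 = 262.6 N.
|f_req| = 15.4 ≤ 262.6 N → the crate is in equilibrium; friction equals the required value.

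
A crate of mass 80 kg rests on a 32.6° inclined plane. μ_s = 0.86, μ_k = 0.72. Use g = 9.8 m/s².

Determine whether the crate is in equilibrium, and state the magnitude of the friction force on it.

f ≈ 422 N

N = m g cos θ = 660 N.
Down-slope weight component: m g sin θ = 422 N.
μ_s N = 568 N.
422 ≤ 568 N, so it stays put; friction = 422 N.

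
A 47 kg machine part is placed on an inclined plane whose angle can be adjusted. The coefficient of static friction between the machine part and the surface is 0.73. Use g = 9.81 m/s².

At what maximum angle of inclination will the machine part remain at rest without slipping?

θ_max ≈ 36.1°

At the slip threshold, m g sin θ = μ_s · m g cos θ, so tan θ = μ_s.
θ_max = arctan(0.73) = 36.1°.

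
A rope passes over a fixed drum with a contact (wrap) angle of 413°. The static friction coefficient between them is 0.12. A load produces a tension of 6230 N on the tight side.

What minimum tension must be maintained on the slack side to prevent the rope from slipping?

T_min ≈ 2620 N

Capstan equation at impending slip: T_tight/T_slack = e^{μβ}.
β = 413° = 7.208 rad; e^{μβ} = e^{0.12×7.208} = 2.375.
T_slack = T_tight / e^{μβ} = 6230 / 2.375 = 2620 N.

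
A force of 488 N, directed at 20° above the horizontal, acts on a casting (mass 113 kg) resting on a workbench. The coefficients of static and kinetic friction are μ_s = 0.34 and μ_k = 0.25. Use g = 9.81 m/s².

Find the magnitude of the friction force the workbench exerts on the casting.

The vertical component of P reduces the normal force: N = m g − P sin α = 1109 − 166.9 = 941.6 N.
The horizontal driving force is P cos α = 458.6 N, so equilibrium needs friction f = 458.6 N.
μ_s N = 0.34 × 941.6 = 320.2 N.
458.6 > 320.2 N → the casting slides; f = μ_k N = 0.25×941.6 = 235 N.

f ≈ 235 N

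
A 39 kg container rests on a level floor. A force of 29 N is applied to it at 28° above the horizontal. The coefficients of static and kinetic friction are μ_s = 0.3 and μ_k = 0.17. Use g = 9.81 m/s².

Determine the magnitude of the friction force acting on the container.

f ≈ 25.6 N

Vertical equilibrium gives N = m g − P sin α = 369 N.
The horizontal driving force is P cos α = 25.61 N, so equilibrium needs friction f = 25.61 N.
The static-friction limit is μ_s N = 110.7 N.
25.61 ≤ 110.7 N → static; friction equals the required 25.6 N.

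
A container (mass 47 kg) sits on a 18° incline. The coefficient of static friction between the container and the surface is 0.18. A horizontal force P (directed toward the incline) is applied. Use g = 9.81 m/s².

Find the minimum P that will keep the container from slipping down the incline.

P_min ≈ 63.1 N

The container tends to slide down (tan θ > μ_s), so at the point of impending slip friction acts up-slope at its limit: f = μ_s N.
Perpendicular to the incline: N = m g cos θ + P sin θ.
Along the incline: P cos θ + μ_s N = m g sin θ, i.e. P cos θ + μ_s (m g cos θ + P sin θ) = m g sin θ.
Solving, P (cos θ + μ_s sin θ) = m g (sin θ − μ_s cos θ), so P = 461×0.1378/1.007 = 63.1 N.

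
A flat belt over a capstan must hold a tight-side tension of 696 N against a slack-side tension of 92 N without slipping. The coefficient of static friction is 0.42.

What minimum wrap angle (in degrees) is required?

T₂/T₁ = e^{μβ} → β = ln(T₂/T₁)/μ.
β = ln(696/92)/0.42 = 2.024/0.42 = 4.818 rad.
In degrees: β = 4.818 × 180/π = 276°.

β_min ≈ 276°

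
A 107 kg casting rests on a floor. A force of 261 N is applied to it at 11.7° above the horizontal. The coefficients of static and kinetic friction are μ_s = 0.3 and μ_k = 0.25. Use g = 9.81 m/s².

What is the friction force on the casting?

The vertical component of P reduces the normal force: N = m g − P sin α = 1050 − 52.93 = 996.7 N.
For equilibrium, f = P cos α = 261×cos 11.7° = 255.6 N.
μ_s N = 0.3 × 996.7 = 299 N.
Since 255.6 N does not exceed the limit, the casting stays at rest and f = 256 N.

f ≈ 256 N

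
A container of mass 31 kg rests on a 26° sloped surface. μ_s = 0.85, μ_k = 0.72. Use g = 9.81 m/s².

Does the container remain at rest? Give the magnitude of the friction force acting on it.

f ≈ 133 N

N = m g cos θ = 273 N.
Down-slope weight component: m g sin θ = 133 N.
μ_s N = 232 N.
133 ≤ 232 N, so it stays put; friction = 133 N.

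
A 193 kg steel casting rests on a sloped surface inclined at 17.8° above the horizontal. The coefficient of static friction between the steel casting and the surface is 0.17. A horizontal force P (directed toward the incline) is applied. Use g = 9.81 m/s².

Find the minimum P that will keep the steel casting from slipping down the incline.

The steel casting tends to slide down (tan θ > μ_s), so at the point of impending slip friction acts up-slope at its limit: f = μ_s N.
Perpendicular to the incline: N = m g cos θ + P sin θ.
Along the incline: P cos θ + μ_s N = m g sin θ, i.e. P cos θ + μ_s (m g cos θ + P sin θ) = m g sin θ.
Solving, P (cos θ + μ_s sin θ) = m g (sin θ − μ_s cos θ), so P = 1890×0.1438/1.004 = 271 N.

P_min ≈ 271 N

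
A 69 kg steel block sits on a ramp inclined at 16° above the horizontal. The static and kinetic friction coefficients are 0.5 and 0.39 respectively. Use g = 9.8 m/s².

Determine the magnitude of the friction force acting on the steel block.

Perpendicular to the surface, N = m g cos θ = 69·9.8·cos 16° = 650 N.
For equilibrium along the incline, friction must balance the weight component: f = m g sin θ = 186.4 N up the slope.
Static friction can supply at most μ_s N = 325 N.
Since |186.4| ≤ 325 N, the steel block remains in static equilibrium and friction takes exactly the required value.

f ≈ 186 N (up the incline)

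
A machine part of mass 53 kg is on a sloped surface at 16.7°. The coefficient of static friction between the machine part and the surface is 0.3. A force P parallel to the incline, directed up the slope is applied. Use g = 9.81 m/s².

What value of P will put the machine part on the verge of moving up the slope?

P ≈ 299 N

At impending motion up the slope, friction acts down-slope at its limit: f = μ_s N.
P is parallel to the surface, so N = m g cos θ = 498 N.
Along the incline: P = m g sin θ + μ_s N = 149 + 0.3×498 = 299 N.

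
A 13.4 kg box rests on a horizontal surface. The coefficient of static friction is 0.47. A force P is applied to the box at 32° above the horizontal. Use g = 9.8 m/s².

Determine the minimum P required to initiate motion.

N = m g − P sin α (the pull lifts the box).
At impending slip, P cos α = μ_s N = μ_s (m g − P sin α).
Solving: P (cos α + μ_s sin α) = μ_s m g → P = 0.47×131/(cos 32° + 0.47 sin 32°) = 61.7/1.097 = 56.3 N.

P ≈ 56.3 N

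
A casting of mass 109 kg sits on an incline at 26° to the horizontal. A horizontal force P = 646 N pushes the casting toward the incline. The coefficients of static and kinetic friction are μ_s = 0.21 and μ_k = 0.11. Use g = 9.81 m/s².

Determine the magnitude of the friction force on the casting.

f ≈ 112 N (down the incline)

Resolve perpendicular to the incline: N = m g cos θ + P sin θ = 109×9.81×cos 26° + 646×sin 26° = 1244 N.
Parallel to the incline: P cos θ − m g sin θ = 580.6 − 468.7 = 111.9 N; the friction needed to balance this is 111.9 N acting down the slope.
Maximum static friction: μ_s N = 0.21 × 1244 = 261.3 N.
Since 111.9 N is within the 261.3 N limit, the casting stays put and friction is exactly 112 N.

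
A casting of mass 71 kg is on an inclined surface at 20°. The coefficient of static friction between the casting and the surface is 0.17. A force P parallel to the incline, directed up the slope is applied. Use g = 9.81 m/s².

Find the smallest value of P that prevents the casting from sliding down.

P_min ≈ 127 N

The casting tends to slide down (tan θ > μ_s), so at the point of impending slip friction acts up-slope at its limit: f = μ_s N.
P is parallel to the surface, so N = m g cos θ = 655 N.
Along the incline: P + μ_s N = m g sin θ, so P = 238 − 0.17×655 = 127 N.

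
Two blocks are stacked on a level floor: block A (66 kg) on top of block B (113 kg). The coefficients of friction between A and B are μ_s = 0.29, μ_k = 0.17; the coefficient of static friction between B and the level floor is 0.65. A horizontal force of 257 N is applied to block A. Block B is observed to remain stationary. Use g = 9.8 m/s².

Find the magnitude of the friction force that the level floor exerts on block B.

The normal force B exerts on A is simply A's weight, N₁ = 646.8 N.
So the A–B interface can sustain at most μ_s N₁ = 187.6 N of static friction.
Since P = 257 N > 187.6 N, A slides on B; the A–B friction is kinetic: f₁ = μ_k N₁ = 0.17×646.8 = 110 N.
By Newton's third law B feels 110 N forward from A. With B stationary, the floor's static friction on B balances it: f₂ = 110 N (well within μ_s(m_A+m_B)g = 1140 N).

f ≈ 110 N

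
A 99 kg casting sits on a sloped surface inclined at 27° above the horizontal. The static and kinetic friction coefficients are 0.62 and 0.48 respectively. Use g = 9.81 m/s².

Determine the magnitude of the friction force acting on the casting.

The normal reaction is N = m g cos θ = 865.3 N.
For equilibrium along the incline, friction must balance the weight component: f = m g sin θ = 440.9 N up the slope.
The static-friction ceiling is μ_s N = 0.62 × 865.3 = 536.5 N.
Since |440.9| ≤ 536.5 N, no slip — friction simply equals what equilibrium demands.

f ≈ 441 N (up the incline)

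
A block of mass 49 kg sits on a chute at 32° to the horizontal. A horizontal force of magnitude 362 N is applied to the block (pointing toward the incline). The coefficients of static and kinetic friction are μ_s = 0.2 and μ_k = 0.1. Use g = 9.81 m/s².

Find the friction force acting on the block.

f ≈ 52.3 N (down the incline)

Normal direction: N = m g cos θ + P sin θ = 599.5 N.
Along the incline, the net driving force (taking up-slope positive) is P cos θ − m g sin θ = 307 − 254.7 = 52.27 N, so equilibrium requires friction f = -52.27 N (down-slope).
Maximum static friction: μ_s N = 0.2 × 599.5 = 119.9 N.
Since 52.27 N is within the 119.9 N limit, the block stays put and friction is exactly 52.3 N.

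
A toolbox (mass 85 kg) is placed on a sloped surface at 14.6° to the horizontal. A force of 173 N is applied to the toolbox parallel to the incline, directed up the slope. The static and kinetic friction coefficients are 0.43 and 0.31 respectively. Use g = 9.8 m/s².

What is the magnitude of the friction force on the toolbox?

Normal force: N = m g cos θ = 85 × 9.8 × cos 14.6° = 806.1 N.
Parallel to the incline, ΣF = 0 gives f = m g sin θ − P = 210 − 173 = 36.97 N (up-slope positive).
Static friction can supply at most μ_s N = 346.6 N.
Since |36.97| ≤ 346.6 N, no slip — friction simply equals what equilibrium demands.

f ≈ 37 N (up the incline)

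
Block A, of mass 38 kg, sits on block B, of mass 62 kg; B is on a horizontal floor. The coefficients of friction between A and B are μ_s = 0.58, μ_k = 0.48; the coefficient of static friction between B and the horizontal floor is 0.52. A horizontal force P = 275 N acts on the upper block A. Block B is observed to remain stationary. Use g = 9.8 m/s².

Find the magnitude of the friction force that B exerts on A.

f ≈ 179 N

The normal force B exerts on A is simply A's weight, N₁ = 372.4 N.
So the A–B interface can sustain at most μ_s N₁ = 216 N of static friction.
P = 275 N exceeds that limit, so A slips over B and the interface friction becomes kinetic: f₁ = μ_k N₁ = 0.48×372.4 = 179 N.
By Newton's third law B feels 179 N forward from A. With B stationary, the floor's static friction on B balances it: f₂ = 179 N (well within μ_s(m_A+m_B)g = 509.6 N).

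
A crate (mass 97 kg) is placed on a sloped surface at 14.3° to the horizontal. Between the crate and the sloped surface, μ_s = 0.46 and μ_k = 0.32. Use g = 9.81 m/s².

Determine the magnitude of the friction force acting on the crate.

Perpendicular to the surface, N = m g cos θ = 97·9.81·cos 14.3° = 922.1 N.
Along the slope the weight component is m g sin θ = 235 N; friction must supply exactly this, acting up-slope.
The static-friction ceiling is μ_s N = 0.46 × 922.1 = 424.2 N.
Since |235| ≤ 424.2 N, no slip — friction simply equals what equilibrium demands.

f ≈ 235 N (up the incline)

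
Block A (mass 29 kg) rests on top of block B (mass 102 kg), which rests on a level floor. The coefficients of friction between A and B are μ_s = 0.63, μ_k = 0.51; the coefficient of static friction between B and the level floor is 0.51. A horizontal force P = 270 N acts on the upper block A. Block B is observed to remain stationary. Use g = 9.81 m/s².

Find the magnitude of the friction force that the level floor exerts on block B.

Normal force at the A–B interface: N₁ = m_A g = 284.5 N.
So the A–B interface can sustain at most μ_s N₁ = 179.2 N of static friction.
Since P = 270 N > 179.2 N, A slides on B; the A–B friction is kinetic: f₁ = μ_k N₁ = 0.51×284.5 = 145 N.
B experiences an equal 145 N forward from A (third law). B is in equilibrium, so the floor supplies f₂ = 145 N of static friction (limit μ_s(m_A+m_B)g = 655.4 N, not exceeded).

f ≈ 145 N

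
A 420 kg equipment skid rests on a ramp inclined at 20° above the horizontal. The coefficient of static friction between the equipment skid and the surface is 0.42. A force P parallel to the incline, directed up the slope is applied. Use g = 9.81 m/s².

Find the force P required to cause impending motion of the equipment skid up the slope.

At impending motion up the slope, friction acts down-slope at its limit: f = μ_s N.
P is parallel to the surface, so N = m g cos θ = 3870 N.
Along the incline: P = m g sin θ + μ_s N = 1410 + 0.42×3870 = 3040 N.

P ≈ 3040 N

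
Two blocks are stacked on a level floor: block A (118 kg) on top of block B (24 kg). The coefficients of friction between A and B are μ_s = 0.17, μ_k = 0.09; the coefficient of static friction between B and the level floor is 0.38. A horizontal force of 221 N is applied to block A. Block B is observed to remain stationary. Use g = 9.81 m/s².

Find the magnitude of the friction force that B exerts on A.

f ≈ 104 N

The normal force B exerts on A is simply A's weight, N₁ = 1158 N.
Maximum static friction on A from B: μ_s N₁ = 0.17×1158 = 196.8 N.
P = 221 N exceeds that limit, so A slips over B and the interface friction becomes kinetic: f₁ = μ_k N₁ = 0.09×1158 = 104 N.
By Newton's third law B feels 104 N forward from A. With B stationary, the floor's static friction on B balances it: f₂ = 104 N (well within μ_s(m_A+m_B)g = 529.3 N).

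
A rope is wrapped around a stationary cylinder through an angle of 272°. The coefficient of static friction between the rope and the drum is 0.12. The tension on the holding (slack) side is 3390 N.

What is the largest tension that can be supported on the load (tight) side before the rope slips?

T_max ≈ 5990 N

At impending slip the capstan equation gives T₂/T₁ = e^{μβ} with β in radians.
β = 272° × π/180 = 4.747 rad.
e^{μβ} = e^{0.12×4.747} = 1.768.
T₂ = T₁ · e^{μβ} = 3390 × 1.768 = 5990 N.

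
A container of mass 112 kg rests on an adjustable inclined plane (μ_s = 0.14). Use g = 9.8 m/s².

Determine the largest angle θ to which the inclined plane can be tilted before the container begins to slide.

θ_max ≈ 7.97°

At the slip threshold, m g sin θ = μ_s · m g cos θ, so tan θ = μ_s.
θ_max = arctan(0.14) = 7.97°.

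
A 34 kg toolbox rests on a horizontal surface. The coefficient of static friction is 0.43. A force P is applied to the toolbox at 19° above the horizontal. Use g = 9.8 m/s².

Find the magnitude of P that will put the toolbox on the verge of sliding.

N = m g − P sin α (the pull lifts the toolbox).
At impending slip, P cos α = μ_s N = μ_s (m g − P sin α).
Solving: P (cos α + μ_s sin α) = μ_s m g → P = 0.43×333/(cos 19° + 0.43 sin 19°) = 143/1.086 = 132 N.

P ≈ 132 N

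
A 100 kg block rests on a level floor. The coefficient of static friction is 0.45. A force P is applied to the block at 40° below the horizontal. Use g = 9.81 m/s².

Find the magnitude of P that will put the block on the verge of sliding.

P ≈ 926 N

N = m g + P sin α (the push presses the block into the level floor).
At impending slip, P cos α = μ_s N = μ_s (m g + P sin α).
Solving: P (cos α − μ_s sin α) = μ_s m g → P = 0.45×981/(cos 40° − 0.45 sin 40°) = 441/0.4768 = 926 N.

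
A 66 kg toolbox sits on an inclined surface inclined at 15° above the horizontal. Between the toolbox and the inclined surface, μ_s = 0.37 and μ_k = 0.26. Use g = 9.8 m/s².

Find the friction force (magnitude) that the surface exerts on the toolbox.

f ≈ 167 N (up the incline)

The normal reaction is N = m g cos θ = 624.8 N.
For equilibrium along the incline, friction must balance the weight component: f = m g sin θ = 167.4 N up the slope.
The static-friction ceiling is μ_s N = 0.37 × 624.8 = 231.2 N.
Since |167.4| ≤ 231.2 N, static friction is sufficient; f equals the required value, not μ_s N.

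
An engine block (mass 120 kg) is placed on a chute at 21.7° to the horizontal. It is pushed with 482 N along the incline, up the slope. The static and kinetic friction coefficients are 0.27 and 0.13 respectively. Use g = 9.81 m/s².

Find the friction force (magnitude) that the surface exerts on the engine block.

Perpendicular to the surface, N = m g cos θ = 120·9.81·cos 21.7° = 1094 N.
For equilibrium along the incline the friction force must supply f = m g sin θ − P = 435.3 − 482 = -46.73 N (positive meaning up-slope).
Maximum static friction available: μ_s N = 0.27 × 1094 = 295.3 N.
Since |-46.73| ≤ 295.3 N, no slip — friction simply equals what equilibrium demands.

f ≈ 46.7 N (down the incline)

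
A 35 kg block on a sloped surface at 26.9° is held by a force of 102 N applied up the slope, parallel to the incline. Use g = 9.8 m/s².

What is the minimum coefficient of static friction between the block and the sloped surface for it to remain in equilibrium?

N = m g cos θ = 305.9 N.
Friction must make up the shortfall along the incline: f = m g sin θ − P = 155.2 − 102 = 53.19 N.
At the threshold f = μ_s N, so μ_s,min = 53.19/305.9 = 0.174.

μ_s,min ≈ 0.174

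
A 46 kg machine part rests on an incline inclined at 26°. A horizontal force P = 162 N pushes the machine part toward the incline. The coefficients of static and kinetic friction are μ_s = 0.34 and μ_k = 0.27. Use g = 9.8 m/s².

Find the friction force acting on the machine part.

f ≈ 52 N (up the incline)

The horizontal push has a component P sin θ into the surface, so N = m g cos θ + P sin θ = 405.2 + 71.02 = 476.2 N.
Parallel to the incline: P cos θ − m g sin θ = 145.6 − 197.6 = -52.01 N; the friction needed to balance this is 52.01 N acting up the slope.
Maximum static friction: μ_s N = 0.34 × 476.2 = 161.9 N.
Since 52.01 N is within the 161.9 N limit, the machine part stays put and friction is exactly 52 N.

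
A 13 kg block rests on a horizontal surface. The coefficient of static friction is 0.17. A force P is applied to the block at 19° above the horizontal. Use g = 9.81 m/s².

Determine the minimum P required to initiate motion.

N = m g − P sin α (the pull lifts the block).
At impending slip, P cos α = μ_s N = μ_s (m g − P sin α).
Solving: P (cos α + μ_s sin α) = μ_s m g → P = 0.17×128/(cos 19° + 0.17 sin 19°) = 21.7/1.001 = 21.7 N.

P ≈ 21.7 N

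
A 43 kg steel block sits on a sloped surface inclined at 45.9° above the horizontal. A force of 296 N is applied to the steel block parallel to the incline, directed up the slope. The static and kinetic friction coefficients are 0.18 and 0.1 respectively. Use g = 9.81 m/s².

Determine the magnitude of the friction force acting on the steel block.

Perpendicular to the surface, N = m g cos θ = 43·9.81·cos 45.9° = 293.6 N.
For equilibrium along the incline the friction force must supply f = m g sin θ − P = 302.9 − 296 = 6.927 N (positive meaning up-slope).
Static friction can supply at most μ_s N = 52.84 N.
Since |6.927| ≤ 52.84 N, no slip — friction simply equals what equilibrium demands.

f ≈ 6.93 N (up the incline)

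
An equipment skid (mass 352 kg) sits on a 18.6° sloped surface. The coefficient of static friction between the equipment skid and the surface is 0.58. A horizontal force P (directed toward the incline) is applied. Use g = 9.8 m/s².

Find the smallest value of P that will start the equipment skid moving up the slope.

P ≈ 3930 N

At impending motion up the slope, friction acts down-slope at its limit: f = μ_s N.
Perpendicular to the incline: N = m g cos θ + P sin θ.
Along the incline: P cos θ = m g sin θ + μ_s N = m g sin θ + μ_s (m g cos θ + P sin θ).
Solving, P (cos θ − μ_s sin θ) = m g (sin θ + μ_s cos θ), so P = 352×9.8×(sin 18.6° + 0.58 cos 18.6°)/(cos 18.6° − 0.58 sin 18.6°) = 3450×0.8687/0.7628 = 3930 N.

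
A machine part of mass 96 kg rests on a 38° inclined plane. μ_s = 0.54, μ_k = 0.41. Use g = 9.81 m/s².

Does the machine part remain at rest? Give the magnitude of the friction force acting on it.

N = m g cos θ = 742 N.
Down-slope weight component: m g sin θ = 580 N.
μ_s N = 401 N.
580 > 401 N, so it slides; kinetic friction f = μ_k N = 0.41×742 = 304 N.

f ≈ 304 N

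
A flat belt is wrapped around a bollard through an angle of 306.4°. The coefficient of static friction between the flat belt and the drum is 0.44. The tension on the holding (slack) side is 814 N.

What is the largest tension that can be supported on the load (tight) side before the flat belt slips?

T_max ≈ 8560 N

At impending slip the capstan equation gives T₂/T₁ = e^{μβ} with β in radians.
β = 306.4° × π/180 = 5.348 rad.
e^{μβ} = e^{0.44×5.348} = 10.52.
T₂ = T₁ · e^{μβ} = 814 × 10.52 = 8560 N.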